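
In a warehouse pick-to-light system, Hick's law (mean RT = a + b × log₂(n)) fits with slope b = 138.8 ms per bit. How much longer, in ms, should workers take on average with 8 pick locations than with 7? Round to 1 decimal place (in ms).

26.7 ms

Only the slope matters, since a is common to both: ΔRT = b·log₂(n₂/n₁).
log₂(8) − log₂(7) = 3 − 2.8074 = 0.1926.
ΔRT = 138.8 × 0.1926 = 26.739 ms.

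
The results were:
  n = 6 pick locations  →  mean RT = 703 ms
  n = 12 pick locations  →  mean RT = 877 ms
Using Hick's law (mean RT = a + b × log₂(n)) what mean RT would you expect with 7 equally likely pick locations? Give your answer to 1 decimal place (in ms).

741.7 ms

Fit slope and intercept:
  b = (877 − 703) / (log₂ 12 − log₂ 6) = 174 / (3.5850 − 2.5850) = 174.000 ms/bit
  a = 703 − 174.000 × 2.5850 = 253.217 ms
Then RT(7) = 253.217 + 174.000 × log₂ 7 = 253.217 + 174.000 × 2.8074 ≈ 741.696 ms.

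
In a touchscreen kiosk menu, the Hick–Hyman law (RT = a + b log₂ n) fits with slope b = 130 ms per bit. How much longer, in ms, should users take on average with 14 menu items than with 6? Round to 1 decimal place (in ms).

ΔRT = (a + b log₂ n₂) − (a + b log₂ n₁) = b·(log₂ n₂ − log₂ n₁).
log₂(14) − log₂(6) = 3.8074 − 2.5850 = 1.2224.
ΔRT = 130 × 1.2224 = 158.911 ms.

158.9 ms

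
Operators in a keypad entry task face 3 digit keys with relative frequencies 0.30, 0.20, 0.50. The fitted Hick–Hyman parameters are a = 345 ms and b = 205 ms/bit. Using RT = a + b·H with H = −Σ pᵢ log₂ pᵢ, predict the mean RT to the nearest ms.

650 ms

Entropy contributions −pᵢ log₂ pᵢ: 0.5211, 0.4644, 0.5000; sum H = 1.4855 bits.
RT = a + bH = 345 + 205·1.4855 = 649.52 ms.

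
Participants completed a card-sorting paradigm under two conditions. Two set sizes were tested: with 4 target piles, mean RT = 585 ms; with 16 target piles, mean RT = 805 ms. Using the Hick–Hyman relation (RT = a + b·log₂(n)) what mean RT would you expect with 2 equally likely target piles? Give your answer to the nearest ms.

Fit slope and intercept:
  b = (805 − 585) / (log₂ 16 − log₂ 4) = 220 / (4 − 2) = 110 ms/bit
  a = 585 − 110 × 2 = 365 ms
Then RT(2) = 365 + 110 × log₂ 2 = 365 + 110 × 1 ≈ 475.000 ms.

475 ms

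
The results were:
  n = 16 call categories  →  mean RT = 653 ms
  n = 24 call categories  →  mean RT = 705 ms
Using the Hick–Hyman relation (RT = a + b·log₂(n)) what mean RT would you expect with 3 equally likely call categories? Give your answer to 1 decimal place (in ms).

RT is linear in log₂ n, so two points fix the line:
  b = (705 − 653) / (log₂ 24 − log₂ 16) = 52 / (4.5850 − 4) = 88.895 ms/bit
  a = 653 − 88.895 × 4 = 297.422 ms
Then RT(3) = 297.422 + 88.895 × log₂ 3 = 297.422 + 88.895 × 1.5850 ≈ 438.316 ms.

438.3 ms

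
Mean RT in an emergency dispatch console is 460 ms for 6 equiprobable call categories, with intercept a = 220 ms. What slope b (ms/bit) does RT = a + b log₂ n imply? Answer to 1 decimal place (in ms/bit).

92.8 ms/bit

6 alternatives carry log₂ 6 = 2.5850 bits; the choice cost is 460 − 220 = 240 ms, so b = 240/2.5850 = 92.845 ms/bit.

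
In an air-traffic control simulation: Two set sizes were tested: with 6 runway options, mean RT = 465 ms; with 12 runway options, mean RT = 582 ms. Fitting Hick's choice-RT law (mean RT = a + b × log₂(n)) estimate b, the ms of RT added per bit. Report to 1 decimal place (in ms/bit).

117.0 ms/bit

Slope: b = (582 − 465) / (log₂ 12 − log₂ 6) = 117/1.0000 = 117.000 ms/bit.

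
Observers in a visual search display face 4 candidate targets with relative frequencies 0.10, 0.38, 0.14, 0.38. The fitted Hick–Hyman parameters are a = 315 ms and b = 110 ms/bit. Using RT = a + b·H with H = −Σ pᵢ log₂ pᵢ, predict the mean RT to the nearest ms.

512 ms

Entropy contributions −pᵢ log₂ pᵢ: 0.3322, 0.5305, 0.3971, 0.5305; sum H = 1.7902 bits.
RT = a + bH = 315 + 110·1.7902 = 511.92 ms.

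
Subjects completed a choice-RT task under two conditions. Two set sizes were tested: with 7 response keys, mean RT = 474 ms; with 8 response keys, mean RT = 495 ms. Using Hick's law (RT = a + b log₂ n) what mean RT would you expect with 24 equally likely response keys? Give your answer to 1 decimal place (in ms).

667.8 ms

Solve the two-equation system in a and b:
  b = (495 − 474) / (log₂ 8 − log₂ 7) = 21 / (3 − 2.8074) = 109.009 ms/bit
  a = 474 − 109.009 × 2.8074 = 167.974 ms
Then RT(24) = 167.974 + 109.009 × log₂ 24 = 167.974 + 109.009 × 4.5850 ≈ 667.775 ms.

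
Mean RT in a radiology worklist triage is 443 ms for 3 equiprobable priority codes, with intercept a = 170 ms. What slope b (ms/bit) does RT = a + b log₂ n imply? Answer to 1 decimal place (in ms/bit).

log₂(3) = 1.5850 bits.
b = (RT − a)/log₂ n = (443 − 170) / 1.5850 = 172.244 ms/bit.

172.2 ms/bit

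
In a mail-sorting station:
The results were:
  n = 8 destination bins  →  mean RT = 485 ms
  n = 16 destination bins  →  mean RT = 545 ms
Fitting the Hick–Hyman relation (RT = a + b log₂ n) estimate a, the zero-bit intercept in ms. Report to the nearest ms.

Slope: b = (545 − 485) / (log₂ 16 − log₂ 8) = 60/1.0000 = 60 ms/bit.
a = RT₁ − b·log₂ n₁ = 485 − 60 × 3 = 305.000 ms.

305 ms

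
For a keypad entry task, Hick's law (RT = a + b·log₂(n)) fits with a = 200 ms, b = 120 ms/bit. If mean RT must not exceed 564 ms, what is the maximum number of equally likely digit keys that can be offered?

8

Set 200 + 120·log₂ n ≤ 564 → log₂ n ≤ (564 − 200)/120 = 3.0333.
So n ≤ 2^3.0333 = 8.187; the largest integer n is 8.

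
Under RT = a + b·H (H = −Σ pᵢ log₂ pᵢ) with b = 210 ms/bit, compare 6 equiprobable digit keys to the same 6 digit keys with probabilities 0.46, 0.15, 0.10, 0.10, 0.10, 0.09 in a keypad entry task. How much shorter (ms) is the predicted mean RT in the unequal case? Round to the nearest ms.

Equiprobable entropy H₀ = log₂ 6 = 2.5850 bits.
Skewed entropy H = −Σ pᵢ log₂ pᵢ = 2.2351 bits.
ΔRT = b·(H₀ − H) = 210 × 0.3499 = 73.47 ms.

73 ms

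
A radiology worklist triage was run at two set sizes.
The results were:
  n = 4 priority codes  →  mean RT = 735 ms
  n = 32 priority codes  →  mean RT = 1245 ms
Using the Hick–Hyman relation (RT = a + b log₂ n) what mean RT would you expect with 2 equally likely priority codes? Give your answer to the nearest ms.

565 ms

Fit slope and intercept:
  b = (1245 − 735) / (log₂ 32 − log₂ 4) = 510 / (5 − 2) = 170 ms/bit
  a = 735 − 170 × 2 = 395 ms
Then RT(2) = 395 + 170 × log₂ 2 = 395 + 170 × 1 ≈ 565.000 ms.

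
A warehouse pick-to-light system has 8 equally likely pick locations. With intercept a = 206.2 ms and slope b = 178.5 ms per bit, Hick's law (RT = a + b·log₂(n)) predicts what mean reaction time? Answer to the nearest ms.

log₂(8) = 3 bits, so RT = 206.2 + 178.5 × 3 ≈ 741.700 ms.

742 ms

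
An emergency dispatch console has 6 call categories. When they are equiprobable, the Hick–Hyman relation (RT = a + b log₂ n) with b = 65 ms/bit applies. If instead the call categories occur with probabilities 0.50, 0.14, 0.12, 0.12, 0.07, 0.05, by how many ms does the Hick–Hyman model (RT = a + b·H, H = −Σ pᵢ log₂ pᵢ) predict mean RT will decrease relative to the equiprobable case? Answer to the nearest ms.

Equiprobable entropy H₀ = log₂ 6 = 2.5850 bits.
Skewed entropy H = −Σ pᵢ log₂ pᵢ = 2.1159 bits.
ΔRT = b·(H₀ − H) = 65 × 0.4691 = 30.49 ms.

30 ms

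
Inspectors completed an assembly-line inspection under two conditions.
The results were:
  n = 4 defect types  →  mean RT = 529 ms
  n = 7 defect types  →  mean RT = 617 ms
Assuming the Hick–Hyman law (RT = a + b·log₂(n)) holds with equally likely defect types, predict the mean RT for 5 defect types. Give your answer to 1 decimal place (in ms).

With log₂ n on the abscissa the relation is linear; from the two conditions:
  b = (617 − 529) / (log₂ 7 − log₂ 4) = 88 / (2.8074 − 2) = 108.998 ms/bit
  a = 529 − 108.998 × 2 = 311.004 ms
Then RT(5) = 311.004 + 108.998 × log₂ 5 = 311.004 + 108.998 × 2.3219 ≈ 564.089 ms.

564.1 ms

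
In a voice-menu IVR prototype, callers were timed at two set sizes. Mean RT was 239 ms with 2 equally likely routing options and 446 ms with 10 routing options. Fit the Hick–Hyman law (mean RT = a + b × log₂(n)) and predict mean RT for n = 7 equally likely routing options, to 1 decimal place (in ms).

Fit slope and intercept:
  b = (446 − 239) / (log₂ 10 − log₂ 2) = 207 / (3.3219 − 1) = 89.150 ms/bit
  a = 239 − 89.150 × 1 = 149.850 ms
Then RT(7) = 149.850 + 89.150 × log₂ 7 = 149.850 + 89.150 × 2.8074 ≈ 400.126 ms.

400.1 ms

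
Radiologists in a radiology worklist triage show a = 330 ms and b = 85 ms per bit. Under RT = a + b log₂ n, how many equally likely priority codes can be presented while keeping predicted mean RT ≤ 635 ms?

Set 330 + 85·log₂ n ≤ 635 → log₂ n ≤ (635 − 330)/85 = 3.5882.
So n ≤ 2^3.5882 = 12.027; the largest integer n is 12.

12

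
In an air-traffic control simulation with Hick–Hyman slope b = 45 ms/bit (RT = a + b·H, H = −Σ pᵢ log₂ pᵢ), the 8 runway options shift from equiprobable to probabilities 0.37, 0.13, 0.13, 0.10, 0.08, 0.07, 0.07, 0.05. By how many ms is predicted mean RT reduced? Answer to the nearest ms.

15 ms

Equiprobable entropy H₀ = log₂ 8 = 3.0000 bits.
Skewed entropy H = −Σ pᵢ log₂ pᵢ = 2.6729 bits.
ΔRT = b·(H₀ − H) = 45 × 0.3271 = 14.72 ms.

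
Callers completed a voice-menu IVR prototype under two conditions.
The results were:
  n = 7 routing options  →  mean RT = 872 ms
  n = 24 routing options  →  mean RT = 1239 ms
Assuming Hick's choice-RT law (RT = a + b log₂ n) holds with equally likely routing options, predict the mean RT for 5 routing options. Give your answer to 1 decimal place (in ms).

771.8 ms

With log₂ n on the abscissa the relation is linear; from the two conditions:
  b = (1239 − 872) / (log₂ 24 − log₂ 7) = 367 / (4.5850 − 2.8074) = 206.457 ms/bit
  a = 872 − 206.457 × 2.8074 = 292.401 ms
Then RT(5) = 292.401 + 206.457 × log₂ 5 = 292.401 + 206.457 × 2.3219 ≈ 771.780 ms.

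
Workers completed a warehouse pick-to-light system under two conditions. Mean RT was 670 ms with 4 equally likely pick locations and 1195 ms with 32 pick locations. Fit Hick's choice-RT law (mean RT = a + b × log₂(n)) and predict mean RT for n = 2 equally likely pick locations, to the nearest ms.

Solve the two-equation system in a and b:
  b = (1195 − 670) / (log₂ 32 − log₂ 4) = 525 / (5 − 2) = 175 ms/bit
  a = 670 − 175 × 2 = 320 ms
Then RT(2) = 320 + 175 × log₂ 2 = 320 + 175 × 1 ≈ 495.000 ms.

495 ms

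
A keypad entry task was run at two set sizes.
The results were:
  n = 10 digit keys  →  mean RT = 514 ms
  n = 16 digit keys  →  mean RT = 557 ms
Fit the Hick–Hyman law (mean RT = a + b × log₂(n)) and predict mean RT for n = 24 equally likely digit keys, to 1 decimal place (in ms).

594.1 ms

With log₂ n on the abscissa the relation is linear; from the two conditions:
  b = (557 − 514) / (log₂ 16 − log₂ 10) = 43 / (4 − 3.3219) = 63.415 ms/bit
  a = 514 − 63.415 × 3.3219 = 303.340 ms
Then RT(24) = 303.340 + 63.415 × log₂ 24 = 303.340 + 63.415 × 4.5850 ≈ 594.095 ms.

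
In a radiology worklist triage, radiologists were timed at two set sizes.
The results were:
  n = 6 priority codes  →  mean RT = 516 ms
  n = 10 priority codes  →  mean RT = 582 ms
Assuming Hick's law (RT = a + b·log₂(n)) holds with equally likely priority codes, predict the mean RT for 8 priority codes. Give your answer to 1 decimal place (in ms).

553.2 ms

With log₂ n on the abscissa the relation is linear; from the two conditions:
  b = (582 − 516) / (log₂ 10 − log₂ 6) = 66 / (3.3219 − 2.5850) = 89.556 ms/bit
  a = 516 − 89.556 × 2.5850 = 284.500 ms
Then RT(8) = 284.500 + 89.556 × log₂ 8 = 284.500 + 89.556 × 3 ≈ 553.169 ms.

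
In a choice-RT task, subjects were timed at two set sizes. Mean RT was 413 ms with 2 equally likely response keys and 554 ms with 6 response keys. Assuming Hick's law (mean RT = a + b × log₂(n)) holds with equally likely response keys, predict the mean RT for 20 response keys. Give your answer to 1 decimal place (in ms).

Fit slope and intercept:
  b = (554 − 413) / (log₂ 6 − log₂ 2) = 141 / (2.5850 − 1) = 88.961 ms/bit
  a = 413 − 88.961 × 1 = 324.039 ms
Then RT(20) = 324.039 + 88.961 × log₂ 20 = 324.039 + 88.961 × 4.3219 ≈ 708.522 ms.

708.5 ms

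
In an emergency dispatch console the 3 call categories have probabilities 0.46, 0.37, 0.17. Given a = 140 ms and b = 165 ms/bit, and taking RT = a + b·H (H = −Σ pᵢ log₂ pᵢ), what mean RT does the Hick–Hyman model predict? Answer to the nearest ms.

H = 0.46·log₂(1/0.46) + 0.37·log₂(1/0.37) + 0.17·log₂(1/0.17) = 1.4807 bits.
RT = 140 + 165 × 1.4807 = 384.31 ms.

384 ms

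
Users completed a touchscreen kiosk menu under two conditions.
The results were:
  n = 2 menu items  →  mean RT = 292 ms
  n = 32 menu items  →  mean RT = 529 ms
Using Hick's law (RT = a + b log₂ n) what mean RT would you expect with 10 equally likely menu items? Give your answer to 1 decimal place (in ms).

With log₂ n on the abscissa the relation is linear; from the two conditions:
  b = (529 − 292) / (log₂ 32 − log₂ 2) = 237 / (5 − 1) = 59.250 ms/bit
  a = 292 − 59.250 × 1 = 232.750 ms
Then RT(10) = 232.750 + 59.250 × log₂ 10 = 232.750 + 59.250 × 3.3219 ≈ 429.574 ms.

429.6 ms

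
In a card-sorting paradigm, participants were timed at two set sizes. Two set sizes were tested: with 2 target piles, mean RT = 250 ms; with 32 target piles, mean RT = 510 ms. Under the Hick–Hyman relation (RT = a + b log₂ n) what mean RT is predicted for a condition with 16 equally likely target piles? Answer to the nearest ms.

Fit slope and intercept:
  b = (510 − 250) / (log₂ 32 − log₂ 2) = 260 / (5 − 1) = 65 ms/bit
  a = 250 − 65 × 1 = 185 ms
Then RT(16) = 185 + 65 × log₂ 16 = 185 + 65 × 4 ≈ 445.000 ms.

445 ms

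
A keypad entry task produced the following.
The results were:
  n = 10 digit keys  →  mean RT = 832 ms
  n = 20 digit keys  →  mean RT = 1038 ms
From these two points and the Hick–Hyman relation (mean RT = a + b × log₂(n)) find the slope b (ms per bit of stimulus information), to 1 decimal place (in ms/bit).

b = (RT₂ − RT₁)/(log₂ n₂ − log₂ n₁) = (1038 − 832)/(4.3219 − 3.3219) = 206.000 ms/bit.

206.0 ms/bit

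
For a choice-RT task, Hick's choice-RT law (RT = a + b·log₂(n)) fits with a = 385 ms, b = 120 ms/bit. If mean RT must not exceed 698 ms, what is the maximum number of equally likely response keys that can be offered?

Information budget: (698 − 385)/120 = 2.6083 bits, so n ≤ 2^2.6083 = 6.098 → at most 6.

6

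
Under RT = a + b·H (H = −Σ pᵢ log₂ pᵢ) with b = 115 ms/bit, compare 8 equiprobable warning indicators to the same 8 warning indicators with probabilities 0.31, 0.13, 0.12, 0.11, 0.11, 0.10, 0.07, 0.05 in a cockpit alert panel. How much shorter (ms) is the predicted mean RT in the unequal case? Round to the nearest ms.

Equiprobable entropy H₀ = log₂ 8 = 3.0000 bits.
Skewed entropy H = −Σ pᵢ log₂ pᵢ = 2.7909 bits.
ΔRT = b·(H₀ − H) = 115 × 0.2091 = 24.04 ms.

24 ms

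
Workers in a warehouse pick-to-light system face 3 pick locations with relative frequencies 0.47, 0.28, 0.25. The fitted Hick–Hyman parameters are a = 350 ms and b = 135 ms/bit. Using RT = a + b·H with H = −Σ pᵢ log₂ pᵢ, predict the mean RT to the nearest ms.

H = 0.47·log₂(1/0.47) + 0.28·log₂(1/0.28) + 0.25·log₂(1/0.25) = 1.5262 bits.
RT = 350 + 135 × 1.5262 = 556.03 ms.

556 ms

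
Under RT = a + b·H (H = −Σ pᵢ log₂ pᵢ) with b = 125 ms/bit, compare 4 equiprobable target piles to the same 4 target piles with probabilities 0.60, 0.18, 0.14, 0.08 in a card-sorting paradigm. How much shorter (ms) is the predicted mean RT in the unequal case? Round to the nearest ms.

53 ms

Equiprobable entropy H₀ = log₂ 4 = 2.0000 bits.
Skewed entropy H = −Σ pᵢ log₂ pᵢ = 1.5761 bits.
ΔRT = b·(H₀ − H) = 125 × 0.4239 = 52.99 ms.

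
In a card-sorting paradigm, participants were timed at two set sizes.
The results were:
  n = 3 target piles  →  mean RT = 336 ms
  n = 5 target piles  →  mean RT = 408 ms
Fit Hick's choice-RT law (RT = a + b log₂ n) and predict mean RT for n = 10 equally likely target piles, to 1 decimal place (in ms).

505.7 ms

With log₂ n on the abscissa the relation is linear; from the two conditions:
  b = (408 − 336) / (log₂ 5 − log₂ 3) = 72 / (2.3219 − 1.5850) = 97.698 ms/bit
  a = 336 − 97.698 × 1.5850 = 181.152 ms
Then RT(10) = 181.152 + 97.698 × log₂ 10 = 181.152 + 97.698 × 3.3219 ≈ 505.698 ms.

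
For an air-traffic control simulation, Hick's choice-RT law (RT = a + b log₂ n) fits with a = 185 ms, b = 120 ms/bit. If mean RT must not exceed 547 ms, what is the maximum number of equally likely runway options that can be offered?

Set 185 + 120·log₂ n ≤ 547 → log₂ n ≤ (547 − 185)/120 = 3.0167.
So n ≤ 2^3.0167 = 8.093; the largest integer n is 8.

8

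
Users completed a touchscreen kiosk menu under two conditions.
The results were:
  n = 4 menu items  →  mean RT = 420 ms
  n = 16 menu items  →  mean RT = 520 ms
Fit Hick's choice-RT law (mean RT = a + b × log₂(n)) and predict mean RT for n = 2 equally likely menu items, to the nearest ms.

370 ms

With log₂ n on the abscissa the relation is linear; from the two conditions:
  b = (520 − 420) / (log₂ 16 − log₂ 4) = 100 / (4 − 2) = 50 ms/bit
  a = 420 − 50 × 2 = 320 ms
Then RT(2) = 320 + 50 × log₂ 2 = 320 + 50 × 1 ≈ 370.000 ms.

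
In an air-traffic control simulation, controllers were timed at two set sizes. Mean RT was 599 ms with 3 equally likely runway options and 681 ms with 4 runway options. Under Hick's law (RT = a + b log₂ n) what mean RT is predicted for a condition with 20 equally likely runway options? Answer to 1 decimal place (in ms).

1139.7 ms

With log₂ n on the abscissa the relation is linear; from the two conditions:
  b = (681 − 599) / (log₂ 4 − log₂ 3) = 82 / (2 − 1.5850) = 197.573 ms/bit
  a = 599 − 197.573 × 1.5850 = 285.855 ms
Then RT(20) = 285.855 + 197.573 × log₂ 20 = 285.855 + 197.573 × 4.3219 ≈ 1139.749 ms.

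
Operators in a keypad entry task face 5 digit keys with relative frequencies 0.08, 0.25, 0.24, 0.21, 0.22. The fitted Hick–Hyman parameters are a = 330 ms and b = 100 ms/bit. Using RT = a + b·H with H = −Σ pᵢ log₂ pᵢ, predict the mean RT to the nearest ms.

554 ms

H = 0.08·log₂(1/0.08) + 0.25·log₂(1/0.25) + 0.24·log₂(1/0.24) + 0.21·log₂(1/0.21) + 0.22·log₂(1/0.22) = 2.2390 bits.
RT = 330 + 100 × 2.2390 = 553.90 ms.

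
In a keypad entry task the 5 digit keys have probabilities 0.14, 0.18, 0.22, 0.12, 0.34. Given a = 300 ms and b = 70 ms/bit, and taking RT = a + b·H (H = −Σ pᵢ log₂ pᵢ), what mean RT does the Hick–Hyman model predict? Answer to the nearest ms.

455 ms

Entropy contributions −pᵢ log₂ pᵢ: 0.3971, 0.4453, 0.4806, 0.3671, 0.5292; sum H = 2.2192 bits.
RT = a + bH = 300 + 70·2.2192 = 455.35 ms.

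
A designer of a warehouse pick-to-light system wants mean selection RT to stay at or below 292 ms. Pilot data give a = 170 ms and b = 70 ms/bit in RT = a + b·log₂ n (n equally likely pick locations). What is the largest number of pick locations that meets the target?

3

Information budget: (292 − 170)/70 = 1.7429 bits, so n ≤ 2^1.7429 = 3.347 → at most 3.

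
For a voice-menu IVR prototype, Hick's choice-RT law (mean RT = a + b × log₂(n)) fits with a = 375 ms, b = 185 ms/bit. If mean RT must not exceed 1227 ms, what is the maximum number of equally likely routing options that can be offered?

24

Information budget: (1227 − 375)/185 = 4.6054 bits, so n ≤ 2^4.6054 = 24.342 → at most 24.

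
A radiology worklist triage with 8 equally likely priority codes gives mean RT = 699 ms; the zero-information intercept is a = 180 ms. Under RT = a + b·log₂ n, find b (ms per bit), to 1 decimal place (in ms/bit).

173.0 ms/bit

b = (699 − 180) / log₂(8) = 519 / 3 = 173.000 ms/bit.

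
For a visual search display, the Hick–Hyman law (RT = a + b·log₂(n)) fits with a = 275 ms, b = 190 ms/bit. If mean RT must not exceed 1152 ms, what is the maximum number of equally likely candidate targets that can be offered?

24

Set 275 + 190·log₂ n ≤ 1152 → log₂ n ≤ (1152 − 275)/190 = 4.6158.
So n ≤ 2^4.6158 = 24.518; the largest integer n is 24.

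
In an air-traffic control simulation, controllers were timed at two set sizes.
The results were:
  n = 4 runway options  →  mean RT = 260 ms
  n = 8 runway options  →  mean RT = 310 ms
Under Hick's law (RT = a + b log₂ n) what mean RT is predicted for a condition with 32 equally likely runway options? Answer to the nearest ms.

With log₂ n on the abscissa the relation is linear; from the two conditions:
  b = (310 − 260) / (log₂ 8 − log₂ 4) = 50 / (3 − 2) = 50 ms/bit
  a = 260 − 50 × 2 = 160 ms
Then RT(32) = 160 + 50 × log₂ 32 = 160 + 50 × 5 ≈ 410.000 ms.

410 ms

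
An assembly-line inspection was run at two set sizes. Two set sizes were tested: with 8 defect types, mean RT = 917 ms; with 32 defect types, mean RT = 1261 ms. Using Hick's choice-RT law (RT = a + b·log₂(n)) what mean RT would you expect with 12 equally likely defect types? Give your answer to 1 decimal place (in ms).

With log₂ n on the abscissa the relation is linear; from the two conditions:
  b = (1261 − 917) / (log₂ 32 − log₂ 8) = 344 / (5 − 3) = 172.000 ms/bit
  a = 917 − 172.000 × 3 = 401.000 ms
Then RT(12) = 401.000 + 172.000 × log₂ 12 = 401.000 + 172.000 × 3.5850 ≈ 1017.614 ms.

1017.6 ms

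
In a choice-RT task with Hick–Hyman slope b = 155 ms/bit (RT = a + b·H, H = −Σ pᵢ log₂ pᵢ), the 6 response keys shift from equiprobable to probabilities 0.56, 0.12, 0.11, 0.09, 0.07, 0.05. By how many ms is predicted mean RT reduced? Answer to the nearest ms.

Equiprobable entropy H₀ = log₂ 6 = 2.5850 bits.
Skewed entropy H = −Σ pᵢ log₂ pᵢ = 1.9831 bits.
ΔRT = b·(H₀ − H) = 155 × 0.6019 = 93.29 ms.

93 ms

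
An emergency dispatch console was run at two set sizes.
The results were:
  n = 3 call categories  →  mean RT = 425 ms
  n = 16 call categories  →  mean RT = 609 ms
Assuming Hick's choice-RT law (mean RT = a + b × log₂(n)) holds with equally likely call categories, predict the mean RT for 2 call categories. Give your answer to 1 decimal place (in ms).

Fit slope and intercept:
  b = (609 − 425) / (log₂ 16 − log₂ 3) = 184 / (4 − 1.5850) = 76.189 ms/bit
  a = 425 − 76.189 × 1.5850 = 304.243 ms
Then RT(2) = 304.243 + 76.189 × log₂ 2 = 304.243 + 76.189 × 1 ≈ 380.432 ms.

380.4 ms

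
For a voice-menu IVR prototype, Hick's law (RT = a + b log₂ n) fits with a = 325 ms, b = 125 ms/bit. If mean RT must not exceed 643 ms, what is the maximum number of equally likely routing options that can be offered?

Set 325 + 125·log₂ n ≤ 643 → log₂ n ≤ (643 − 325)/125 = 2.5440.
So n ≤ 2^2.5440 = 5.832; the largest integer n is 5.

5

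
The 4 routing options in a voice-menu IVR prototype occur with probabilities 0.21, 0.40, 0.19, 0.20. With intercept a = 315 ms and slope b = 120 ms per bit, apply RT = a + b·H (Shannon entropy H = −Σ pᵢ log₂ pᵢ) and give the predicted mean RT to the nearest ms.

H = 0.21·log₂(1/0.21) + 0.40·log₂(1/0.40) + 0.19·log₂(1/0.19) + 0.20·log₂(1/0.20) = 1.9212 bits.
RT = 315 + 120 × 1.9212 = 545.54 ms.

546 ms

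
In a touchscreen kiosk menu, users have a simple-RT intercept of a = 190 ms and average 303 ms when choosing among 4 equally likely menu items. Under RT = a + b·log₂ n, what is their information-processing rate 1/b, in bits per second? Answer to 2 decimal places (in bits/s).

17.70 bits/s

b = (303 − 190)/log₂ 4 = 113/2 = 56.500 ms per bit = 0.05650 s/bit; the reciprocal is 17.699 bits/s.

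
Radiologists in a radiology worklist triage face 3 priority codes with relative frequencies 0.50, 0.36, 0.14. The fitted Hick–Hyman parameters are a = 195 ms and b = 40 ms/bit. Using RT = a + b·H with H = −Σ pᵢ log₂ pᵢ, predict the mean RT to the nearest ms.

252 ms

Entropy contributions −pᵢ log₂ pᵢ: 0.5000, 0.5306, 0.3971; sum H = 1.4277 bits.
RT = a + bH = 195 + 40·1.4277 = 252.11 ms.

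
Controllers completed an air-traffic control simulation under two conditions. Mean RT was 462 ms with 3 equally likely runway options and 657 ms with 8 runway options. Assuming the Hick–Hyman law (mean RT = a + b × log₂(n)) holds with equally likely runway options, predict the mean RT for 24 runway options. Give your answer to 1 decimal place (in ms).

875.4 ms

Solve the two-equation system in a and b:
  b = (657 − 462) / (log₂ 8 − log₂ 3) = 195 / (3 − 1.5850) = 137.806 ms/bit
  a = 462 − 137.806 × 1.5850 = 243.583 ms
Then RT(24) = 243.583 + 137.806 × log₂ 24 = 243.583 + 137.806 × 4.5850 ≈ 875.417 ms.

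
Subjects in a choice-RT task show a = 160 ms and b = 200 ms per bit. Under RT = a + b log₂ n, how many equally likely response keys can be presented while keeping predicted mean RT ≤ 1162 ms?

Information budget: (1162 − 160)/200 = 5.0100 bits, so n ≤ 2^5.0100 = 32.223 → at most 32.

32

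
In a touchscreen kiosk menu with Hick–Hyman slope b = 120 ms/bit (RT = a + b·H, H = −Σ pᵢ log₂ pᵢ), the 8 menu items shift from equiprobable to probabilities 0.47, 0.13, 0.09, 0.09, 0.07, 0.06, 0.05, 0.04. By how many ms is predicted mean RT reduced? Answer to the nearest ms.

68 ms

The RT saving is b·ΔH. Equiprobable H₀ = log₂(8) = 3.0000 bits; with the given probabilities H = 2.4338 bits.
b·(H₀ − H) = 120 × (3.0000 − 2.4338) = 67.94 ms.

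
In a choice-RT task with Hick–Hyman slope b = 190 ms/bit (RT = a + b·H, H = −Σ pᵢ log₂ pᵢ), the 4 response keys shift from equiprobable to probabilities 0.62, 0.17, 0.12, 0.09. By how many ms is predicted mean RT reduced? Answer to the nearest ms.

The RT saving is b·ΔH. Equiprobable H₀ = log₂(4) = 2.0000 bits; with the given probabilities H = 1.5419 bits.
b·(H₀ − H) = 190 × (2.0000 − 1.5419) = 87.04 ms.

87 ms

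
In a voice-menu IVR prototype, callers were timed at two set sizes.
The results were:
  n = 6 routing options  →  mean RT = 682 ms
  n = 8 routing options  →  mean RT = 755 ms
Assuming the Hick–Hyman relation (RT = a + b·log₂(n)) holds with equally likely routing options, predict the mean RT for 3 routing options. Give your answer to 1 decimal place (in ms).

506.1 ms

With log₂ n on the abscissa the relation is linear; from the two conditions:
  b = (755 − 682) / (log₂ 8 − log₂ 6) = 73 / (3 − 2.5850) = 175.888 ms/bit
  a = 682 − 175.888 × 2.5850 = 227.337 ms
Then RT(3) = 227.337 + 175.888 × log₂ 3 = 227.337 + 175.888 × 1.5850 ≈ 506.112 ms.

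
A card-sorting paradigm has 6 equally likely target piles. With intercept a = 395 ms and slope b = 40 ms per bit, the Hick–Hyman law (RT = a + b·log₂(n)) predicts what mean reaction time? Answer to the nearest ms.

498 ms

log₂(6) = 2.5850 bits, so RT = 395 + 40 × 2.5850 ≈ 498.399 ms.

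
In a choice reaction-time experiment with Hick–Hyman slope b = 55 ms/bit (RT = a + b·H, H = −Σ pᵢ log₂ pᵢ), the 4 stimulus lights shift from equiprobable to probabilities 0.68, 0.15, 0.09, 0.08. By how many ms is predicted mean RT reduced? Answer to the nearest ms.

Equiprobable entropy H₀ = log₂ 4 = 2.0000 bits.
Skewed entropy H = −Σ pᵢ log₂ pᵢ = 1.3931 bits.
ΔRT = b·(H₀ − H) = 55 × 0.6069 = 33.38 ms.

33 ms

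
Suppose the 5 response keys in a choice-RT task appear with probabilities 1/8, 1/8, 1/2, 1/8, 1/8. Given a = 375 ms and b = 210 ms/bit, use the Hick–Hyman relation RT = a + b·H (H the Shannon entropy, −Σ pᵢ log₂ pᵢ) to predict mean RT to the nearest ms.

Each term −pᵢ log₂ pᵢ: 0.125·3 + 0.125·3 + 0.5·1 + 0.125·3 + 0.125·3; summed, H = 2.000 bits.
Mean RT = a + bH = 375 + 210·2.000 = 795.00 ms.

795 ms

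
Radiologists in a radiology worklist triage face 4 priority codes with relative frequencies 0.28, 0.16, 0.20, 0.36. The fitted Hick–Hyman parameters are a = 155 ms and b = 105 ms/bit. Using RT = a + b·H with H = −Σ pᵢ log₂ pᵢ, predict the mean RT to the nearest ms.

Entropy contributions −pᵢ log₂ pᵢ: 0.5142, 0.4230, 0.4644, 0.5306; sum H = 1.9322 bits.
RT = a + bH = 155 + 105·1.9322 = 357.89 ms.

358 ms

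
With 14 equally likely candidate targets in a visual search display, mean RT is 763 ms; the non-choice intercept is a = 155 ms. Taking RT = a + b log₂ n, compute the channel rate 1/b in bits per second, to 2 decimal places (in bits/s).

6.26 bits/s

Choice component = 763 − 155 = 608 ms over log₂(14) = 3.8074 bits.
b = 608 / 3.8074 = 159.691 ms/bit, so 1/b = 6.262 bits/s.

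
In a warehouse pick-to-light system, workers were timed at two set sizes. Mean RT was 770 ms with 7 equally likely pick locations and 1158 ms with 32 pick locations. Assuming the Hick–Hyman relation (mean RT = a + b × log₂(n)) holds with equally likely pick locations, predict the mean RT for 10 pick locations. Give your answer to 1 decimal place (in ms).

Solve the two-equation system in a and b:
  b = (1158 − 770) / (log₂ 32 − log₂ 7) = 388 / (5 − 2.8074) = 176.955 ms/bit
  a = 770 − 176.955 × 2.8074 = 273.224 ms
Then RT(10) = 273.224 + 176.955 × log₂ 10 = 273.224 + 176.955 × 3.3219 ≈ 861.056 ms.

861.1 ms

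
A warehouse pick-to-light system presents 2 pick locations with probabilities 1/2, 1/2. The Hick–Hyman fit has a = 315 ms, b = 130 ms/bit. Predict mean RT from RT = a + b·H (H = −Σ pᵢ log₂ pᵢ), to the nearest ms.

H = −Σ pᵢ log₂ pᵢ = 0.5·1 + 0.5·1 = 1.000 bits.
RT = 315 + 130 × 1.000 = 445.00 ms.

445 ms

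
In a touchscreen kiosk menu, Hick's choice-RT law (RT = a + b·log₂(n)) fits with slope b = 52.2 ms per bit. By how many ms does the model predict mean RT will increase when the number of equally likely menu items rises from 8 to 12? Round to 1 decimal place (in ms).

30.5 ms

ΔRT = (a + b log₂ n₂) − (a + b log₂ n₁) = b·(log₂ n₂ − log₂ n₁).
log₂(12) − log₂(8) = 3.5850 − 3 = 0.5850.
ΔRT = 52.2 × 0.5850 = 30.535 ms.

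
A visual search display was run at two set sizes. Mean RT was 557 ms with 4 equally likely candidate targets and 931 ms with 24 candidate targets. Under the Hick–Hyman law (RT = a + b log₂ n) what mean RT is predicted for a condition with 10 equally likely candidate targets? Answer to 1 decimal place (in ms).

748.3 ms

Fit slope and intercept:
  b = (931 − 557) / (log₂ 24 − log₂ 4) = 374 / (4.5850 − 2) = 144.683 ms/bit
  a = 557 − 144.683 × 2 = 267.634 ms
Then RT(10) = 267.634 + 144.683 × log₂ 10 = 267.634 + 144.683 × 3.3219 ≈ 748.260 ms.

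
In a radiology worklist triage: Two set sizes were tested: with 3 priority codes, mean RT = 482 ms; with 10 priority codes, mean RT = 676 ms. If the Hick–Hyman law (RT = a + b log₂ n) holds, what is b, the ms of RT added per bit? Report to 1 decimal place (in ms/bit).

The slope on a log₂ axis is (676 − 482) / (3.3219 − 1.5850) = 111.689 ms/bit.

111.7 ms/bit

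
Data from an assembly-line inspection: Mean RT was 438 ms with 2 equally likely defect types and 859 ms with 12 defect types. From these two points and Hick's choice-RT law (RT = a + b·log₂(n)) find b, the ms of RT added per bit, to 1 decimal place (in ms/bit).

b = (RT₂ − RT₁)/(log₂ n₂ − log₂ n₁) = (859 − 438)/(3.5850 − 1) = 162.865 ms/bit.

162.9 ms/bit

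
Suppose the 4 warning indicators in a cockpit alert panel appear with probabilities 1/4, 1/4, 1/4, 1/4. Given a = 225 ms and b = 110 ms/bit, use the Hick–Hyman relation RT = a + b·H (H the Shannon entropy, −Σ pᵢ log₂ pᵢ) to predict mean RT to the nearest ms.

Each term −pᵢ log₂ pᵢ: 0.25·2 + 0.25·2 + 0.25·2 + 0.25·2; summed, H = 2.000 bits.
Mean RT = a + bH = 225 + 110·2.000 = 445.00 ms.

445 ms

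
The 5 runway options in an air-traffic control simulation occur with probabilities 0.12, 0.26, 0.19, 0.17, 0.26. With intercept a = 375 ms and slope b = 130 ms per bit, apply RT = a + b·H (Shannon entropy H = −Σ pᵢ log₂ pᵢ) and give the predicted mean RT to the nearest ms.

H = 0.12·log₂(1/0.12) + 0.26·log₂(1/0.26) + 0.19·log₂(1/0.19) + 0.17·log₂(1/0.17) + 0.26·log₂(1/0.26) = 2.2675 bits.
RT = 375 + 130 × 2.2675 = 669.77 ms.

670 ms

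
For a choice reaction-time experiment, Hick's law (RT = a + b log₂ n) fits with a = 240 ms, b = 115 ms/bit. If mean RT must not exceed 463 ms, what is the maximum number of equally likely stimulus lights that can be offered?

Information budget: (463 − 240)/115 = 1.9391 bits, so n ≤ 2^1.9391 = 3.835 → at most 3.

3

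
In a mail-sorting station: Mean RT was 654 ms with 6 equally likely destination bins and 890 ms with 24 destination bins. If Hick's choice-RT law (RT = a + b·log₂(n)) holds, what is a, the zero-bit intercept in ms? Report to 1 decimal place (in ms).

The slope on a log₂ axis is (890 − 654) / (4.5850 − 2.5850) = 118.000 ms/bit.
Intercept: a = 654 − 118.000·log₂(6) = 348.974 ms.

349.0 ms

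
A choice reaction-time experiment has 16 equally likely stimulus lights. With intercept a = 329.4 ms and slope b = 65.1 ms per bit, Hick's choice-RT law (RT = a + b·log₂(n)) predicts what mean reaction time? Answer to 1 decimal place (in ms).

log₂(16) = 4 bits, so RT = 329.4 + 65.1 × 4 ≈ 589.800 ms.

589.8 ms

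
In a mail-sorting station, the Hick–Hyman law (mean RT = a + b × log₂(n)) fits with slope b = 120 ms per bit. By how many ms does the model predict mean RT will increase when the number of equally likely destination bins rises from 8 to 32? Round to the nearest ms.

The intercept a cancels: ΔRT = b·(log₂ n₂ − log₂ n₁) = b·log₂(n₂/n₁).
log₂(32) − log₂(8) = log₂(32/8) = log₂(4) = 2.
ΔRT = 120 × 2.0000 = 240.000 ms.

240 ms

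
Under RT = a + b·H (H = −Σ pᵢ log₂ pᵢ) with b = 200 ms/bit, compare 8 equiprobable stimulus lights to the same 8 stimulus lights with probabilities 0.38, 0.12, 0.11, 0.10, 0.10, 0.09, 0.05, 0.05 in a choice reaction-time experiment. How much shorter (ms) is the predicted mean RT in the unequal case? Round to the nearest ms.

Equiprobable entropy H₀ = log₂ 8 = 3.0000 bits.
Skewed entropy H = −Σ pᵢ log₂ pᵢ = 2.6570 bits.
ΔRT = b·(H₀ − H) = 200 × 0.3430 = 68.59 ms.

69 ms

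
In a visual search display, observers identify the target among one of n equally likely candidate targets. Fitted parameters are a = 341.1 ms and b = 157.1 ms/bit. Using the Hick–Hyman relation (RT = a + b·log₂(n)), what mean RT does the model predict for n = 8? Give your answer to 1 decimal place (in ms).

812.4 ms

log₂(8) = 3 bits, so RT = 341.1 + 157.1 × 3 ≈ 812.400 ms.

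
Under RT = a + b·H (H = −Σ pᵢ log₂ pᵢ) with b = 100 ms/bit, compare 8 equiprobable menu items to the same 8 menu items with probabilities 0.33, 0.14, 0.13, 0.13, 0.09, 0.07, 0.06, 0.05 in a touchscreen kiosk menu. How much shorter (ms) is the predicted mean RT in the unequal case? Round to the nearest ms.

27 ms

Equiprobable entropy H₀ = log₂ 8 = 3.0000 bits.
Skewed entropy H = −Σ pᵢ log₂ pᵢ = 2.7311 bits.
ΔRT = b·(H₀ − H) = 100 × 0.2689 = 26.89 ms.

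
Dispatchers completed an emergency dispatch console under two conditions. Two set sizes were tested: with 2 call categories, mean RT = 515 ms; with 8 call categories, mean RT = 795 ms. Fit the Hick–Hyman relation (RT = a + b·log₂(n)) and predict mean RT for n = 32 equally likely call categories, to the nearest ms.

1075 ms

Solve the two-equation system in a and b:
  b = (795 − 515) / (log₂ 8 − log₂ 2) = 280 / (3 − 1) = 140 ms/bit
  a = 515 − 140 × 1 = 375 ms
Then RT(32) = 375 + 140 × log₂ 32 = 375 + 140 × 5 ≈ 1075.000 ms.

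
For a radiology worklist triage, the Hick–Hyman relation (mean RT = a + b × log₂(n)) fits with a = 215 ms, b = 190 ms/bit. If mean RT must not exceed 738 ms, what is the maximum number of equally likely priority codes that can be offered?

6

Information budget: (738 − 215)/190 = 2.7526 bits, so n ≤ 2^2.7526 = 6.739 → at most 6.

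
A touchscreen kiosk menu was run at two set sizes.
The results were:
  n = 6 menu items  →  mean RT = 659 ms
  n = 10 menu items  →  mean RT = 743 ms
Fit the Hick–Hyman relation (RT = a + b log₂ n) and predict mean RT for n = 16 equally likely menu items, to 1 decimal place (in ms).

820.3 ms

Fit slope and intercept:
  b = (743 − 659) / (log₂ 10 − log₂ 6) = 84 / (3.3219 − 2.5850) = 113.981 ms/bit
  a = 659 − 113.981 × 2.5850 = 364.364 ms
Then RT(16) = 364.364 + 113.981 × log₂ 16 = 364.364 + 113.981 × 4 ≈ 820.287 ms.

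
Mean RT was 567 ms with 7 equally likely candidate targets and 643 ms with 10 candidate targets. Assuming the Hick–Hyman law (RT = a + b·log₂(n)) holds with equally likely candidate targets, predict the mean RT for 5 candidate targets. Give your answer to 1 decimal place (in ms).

With log₂ n on the abscissa the relation is linear; from the two conditions:
  b = (643 − 567) / (log₂ 10 − log₂ 7) = 76 / (3.3219 − 2.8074) = 147.695 ms/bit
  a = 567 − 147.695 × 2.8074 = 152.367 ms
Then RT(5) = 152.367 + 147.695 × log₂ 5 = 152.367 + 147.695 × 2.3219 ≈ 495.305 ms.

495.3 ms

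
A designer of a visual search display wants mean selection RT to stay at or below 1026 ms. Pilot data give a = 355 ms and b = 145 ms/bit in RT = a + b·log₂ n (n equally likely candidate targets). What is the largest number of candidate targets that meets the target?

24

Information budget: (1026 − 355)/145 = 4.6276 bits, so n ≤ 2^4.6276 = 24.720 → at most 24.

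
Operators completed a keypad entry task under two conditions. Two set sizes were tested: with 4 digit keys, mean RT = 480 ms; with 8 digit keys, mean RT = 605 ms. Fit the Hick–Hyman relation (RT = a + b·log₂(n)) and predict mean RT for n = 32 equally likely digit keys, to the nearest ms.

Fit slope and intercept:
  b = (605 − 480) / (log₂ 8 − log₂ 4) = 125 / (3 − 2) = 125 ms/bit
  a = 480 − 125 × 2 = 230 ms
Then RT(32) = 230 + 125 × log₂ 32 = 230 + 125 × 5 ≈ 855.000 ms.

855 ms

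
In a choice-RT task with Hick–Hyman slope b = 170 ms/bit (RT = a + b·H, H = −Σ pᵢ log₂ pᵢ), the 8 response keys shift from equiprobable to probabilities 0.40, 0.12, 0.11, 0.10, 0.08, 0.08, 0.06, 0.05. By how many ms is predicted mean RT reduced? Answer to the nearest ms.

64 ms

Equiprobable entropy H₀ = log₂ 8 = 3.0000 bits.
Skewed entropy H = −Σ pᵢ log₂ pᵢ = 2.6210 bits.
ΔRT = b·(H₀ − H) = 170 × 0.3790 = 64.44 ms.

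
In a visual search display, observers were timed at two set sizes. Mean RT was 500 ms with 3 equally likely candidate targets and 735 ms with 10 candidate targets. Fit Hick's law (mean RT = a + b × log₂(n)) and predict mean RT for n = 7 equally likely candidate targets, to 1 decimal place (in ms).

665.4 ms

Fit slope and intercept:
  b = (735 − 500) / (log₂ 10 − log₂ 3) = 235 / (3.3219 − 1.5850) = 135.293 ms/bit
  a = 500 − 135.293 × 1.5850 = 285.565 ms
Then RT(7) = 285.565 + 135.293 × log₂ 7 = 285.565 + 135.293 × 2.8074 ≈ 665.382 ms.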